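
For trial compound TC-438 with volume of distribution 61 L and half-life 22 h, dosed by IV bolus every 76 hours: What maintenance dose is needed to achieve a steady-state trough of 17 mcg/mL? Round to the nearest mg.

10331 mg

τ/t½ = 76/22 ≈ 3.4545, so f = (1/2)^(76/22) ≈ 0.091218.
Cmin,ss = (D/Vd)·f/(1−f), so D = Cmin,ss·Vd·(1−f)/f.
D = 17 × 61 × (1−f)/f ≈ 17 × 61 × 9.96275 ≈ 10331.37 mg.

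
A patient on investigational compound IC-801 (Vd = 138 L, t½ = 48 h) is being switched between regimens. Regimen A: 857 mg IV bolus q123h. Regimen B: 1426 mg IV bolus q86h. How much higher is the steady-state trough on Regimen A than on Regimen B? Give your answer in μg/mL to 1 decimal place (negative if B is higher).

Regimen A: f = (1/2)^(123/48) ≈ 0.1693; Cmin,ss = (857/138)·f/(1−f) ≈ 1.266 μg/mL.
Regimen B: f = (1/2)^(86/48) ≈ 0.2888; Cmin,ss = (1426/138)·f/(1−f) ≈ 4.196 μg/mL.
Difference ≈ 1.266 − 4.196 ≈ -2.930 μg/mL.

-2.9 μg/mL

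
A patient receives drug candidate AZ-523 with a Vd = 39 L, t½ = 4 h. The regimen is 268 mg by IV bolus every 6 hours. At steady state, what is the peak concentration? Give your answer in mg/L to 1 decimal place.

10.6 mg/L

k = ln2/t½ = ln2/4 ≈ 0.173287 h⁻¹; fraction remaining f = e^(−kτ) = e^(−0.173287×6) ≈ 0.3536.
Accumulation ratio R = 1/(1 − f) ≈ 1/0.6464 ≈ 1.5470.
Each bolus raises the concentration by D/Vd = 268/39 ≈ 6.872 mg/L.
Steady-state peak Cmax,ss = C₀·R ≈ 6.872 × 1.5470 ≈ 10.631 mg/L.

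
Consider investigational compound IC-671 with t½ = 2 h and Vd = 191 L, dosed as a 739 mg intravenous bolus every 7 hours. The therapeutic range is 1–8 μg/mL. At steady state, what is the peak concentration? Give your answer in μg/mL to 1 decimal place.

4.2 μg/mL

k = ln2/t½ = ln2/2 ≈ 0.346574 h⁻¹; fraction remaining f = e^(−kτ) = e^(−0.346574×7) ≈ 0.0884.
At steady state, accumulation factor R = 1/(1 − e^(−kτ)) ≈ 1.0970.
Single-dose peak C₀ = D/Vd = 739/191 ≈ 3.869 μg/mL.
Cmax,ss = C₀/(1 − f) ≈ 3.869/0.9116 ≈ 4.244 μg/mL.
Peak 4.2 μg/mL vs MTC 8 μg/mL: below toxic threshold.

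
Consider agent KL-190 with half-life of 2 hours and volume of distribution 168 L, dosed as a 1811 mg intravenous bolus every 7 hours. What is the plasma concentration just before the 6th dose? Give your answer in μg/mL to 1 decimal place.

f = (1/2)^(τ/t½) = (1/2)^(7/2) ≈ 0.0884.
C₀ = D/Vd = 1811/168 ≈ 10.780 μg/mL.
Before the 6th dose, 5 doses have been given. Superposition: Cmin = C₀·(f + f² + … + f^5).
≈ 10.780 × (0.0884 + 0.0078 + 0.0007 + 0.0001 + 0.0000) ≈ 10.780 × 0.0970 ≈ 1.046 μg/mL.

1.0 μg/mL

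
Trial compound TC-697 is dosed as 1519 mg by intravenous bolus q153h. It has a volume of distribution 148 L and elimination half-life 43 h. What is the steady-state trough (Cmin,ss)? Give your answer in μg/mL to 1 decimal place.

Over one 153-h interval, 153/43 ≈ 3.5581 half-lives elapse, leaving f ≈ 0.0849 of each dose.
At steady state, accumulation factor R = 1/(1 − e^(−kτ)) ≈ 1.0928.
Each bolus raises the concentration by D/Vd = 1519/148 ≈ 10.264 μg/mL.
Steady-state peak Cmax,ss = C₀·R ≈ 10.264 × 1.0928 ≈ 11.216 μg/mL.
One interval later, Cmin,ss = Cmax,ss·e^(−kτ) ≈ 11.216 × 0.0849 ≈ 0.952 μg/mL.

1.0 μg/mL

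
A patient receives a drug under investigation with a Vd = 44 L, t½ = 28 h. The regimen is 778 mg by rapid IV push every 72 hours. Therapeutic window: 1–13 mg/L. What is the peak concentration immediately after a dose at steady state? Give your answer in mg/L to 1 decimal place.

k = ln2/t½ = ln2/28 ≈ 0.024755 h⁻¹; fraction remaining f = e^(−kτ) = e^(−0.024755×72) ≈ 0.1682.
Accumulation ratio R = 1/(1 − f) ≈ 1/0.8318 ≈ 1.2022.
Each bolus raises the concentration by D/Vd = 778/44 ≈ 17.682 mg/L.
Steady-state peak Cmax,ss = C₀·R ≈ 17.682 × 1.2022 ≈ 21.257 mg/L.
Peak 21.3 mg/L vs MTC 13 mg/L: exceeds toxic threshold.

21.3 mg/L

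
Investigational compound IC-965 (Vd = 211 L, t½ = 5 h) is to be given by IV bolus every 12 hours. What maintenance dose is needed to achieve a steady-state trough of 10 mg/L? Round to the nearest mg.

τ/t½ = 12/5 ≈ 2.4, so f = (1/2)^(12/5) ≈ 0.189465.
Cmin,ss = (D/Vd)·f/(1−f), so D = Cmin,ss·Vd·(1−f)/f.
D = 10 × 211 × (1−f)/f ≈ 10 × 211 × 4.27802 ≈ 9026.62 mg.

9027 mg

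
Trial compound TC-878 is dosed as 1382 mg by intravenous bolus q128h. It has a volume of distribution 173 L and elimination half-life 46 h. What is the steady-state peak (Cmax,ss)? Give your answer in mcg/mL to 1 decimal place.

9.3 mcg/mL

k = ln2/t½ = ln2/46 ≈ 0.015068 h⁻¹; fraction remaining f = e^(−kτ) = e^(−0.015068×128) ≈ 0.1453.
At steady state, accumulation factor R = 1/(1 − e^(−kτ)) ≈ 1.1700.
Each bolus raises the concentration by D/Vd = 1382/173 ≈ 7.988 mcg/mL.
Steady-state peak Cmax,ss = C₀·R ≈ 7.988 × 1.1700 ≈ 9.346 mcg/mL.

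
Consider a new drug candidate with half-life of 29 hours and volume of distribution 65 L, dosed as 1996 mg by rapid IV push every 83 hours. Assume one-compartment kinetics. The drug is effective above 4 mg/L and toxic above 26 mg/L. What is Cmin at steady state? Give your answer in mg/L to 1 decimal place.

4.9 mg/L

τ/t½ = 83/29 ≈ 2.8621, so fraction remaining f = (1/2)^(83/29) ≈ 0.1375.
Single-dose peak C₀ = D/Vd = 1996/65 ≈ 30.708 mg/L.
Steady-state trough Cmin,ss = C₀·f/(1−f) ≈ 30.708 × 0.1375/0.8625 ≈ 4.895 mg/L.
Trough 4.9 mg/L vs MEC 4 mg/L: adequate.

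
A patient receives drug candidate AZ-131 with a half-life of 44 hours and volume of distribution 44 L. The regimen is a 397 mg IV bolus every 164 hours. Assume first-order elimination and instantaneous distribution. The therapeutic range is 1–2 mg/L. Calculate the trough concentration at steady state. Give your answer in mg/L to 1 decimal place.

0.7 mg/L

τ/t½ = 164/44 ≈ 3.7273, so fraction remaining f = (1/2)^(164/44) ≈ 0.0755.
Accumulation ratio R = 1/(1 − f) ≈ 1/0.9245 ≈ 1.0817.
Single-dose peak C₀ = D/Vd = 397/44 ≈ 9.023 mg/L.
Steady-state peak Cmax,ss = C₀·R ≈ 9.023 × 1.0817 ≈ 9.760 mg/L.
One interval later, Cmin,ss = Cmax,ss·e^(−kτ) ≈ 9.760 × 0.0755 ≈ 0.737 mg/L.
Trough 0.7 mg/L vs MEC 1 mg/L: subtherapeutic.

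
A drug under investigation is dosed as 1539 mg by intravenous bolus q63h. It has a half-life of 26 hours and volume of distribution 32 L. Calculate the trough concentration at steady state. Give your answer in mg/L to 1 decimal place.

Over one 63-h interval, 63/26 ≈ 2.4231 half-lives elapse, leaving f ≈ 0.1865 of each dose.
At steady state, accumulation factor R = 1/(1 − e^(−kτ)) ≈ 1.2293.
Single-dose peak C₀ = D/Vd = 1539/32 ≈ 48.094 mg/L.
Cmax,ss = C₀/(1 − f) ≈ 48.094/0.8135 ≈ 59.120 mg/L.
Steady-state trough Cmin,ss = Cmax,ss·f ≈ 59.120 × 0.1865 ≈ 11.026 mg/L.

11.0 mg/L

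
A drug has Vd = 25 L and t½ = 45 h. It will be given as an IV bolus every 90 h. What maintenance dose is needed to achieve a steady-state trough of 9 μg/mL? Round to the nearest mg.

675 mg

τ/t½ = 90/45 ≈ 2, so f = (1/2)^(90/45) ≈ 0.250000.
Cmin,ss = (D/Vd)·f/(1−f), so D = Cmin,ss·Vd·(1−f)/f.
D = 9 × 25 × (1−f)/f ≈ 9 × 25 × 3.00000 ≈ 675.00 mg.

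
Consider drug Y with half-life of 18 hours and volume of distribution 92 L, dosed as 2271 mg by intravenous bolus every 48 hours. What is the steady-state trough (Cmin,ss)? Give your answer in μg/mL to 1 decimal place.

4.6 μg/mL

k = ln2/t½ = ln2/18 ≈ 0.038508 h⁻¹; fraction remaining f = e^(−kτ) = e^(−0.038508×48) ≈ 0.1575.
Single-dose peak C₀ = D/Vd = 2271/92 ≈ 24.685 μg/mL.
Steady-state trough Cmin,ss = C₀·f/(1−f) ≈ 24.685 × 0.1575/0.8425 ≈ 4.615 μg/mL.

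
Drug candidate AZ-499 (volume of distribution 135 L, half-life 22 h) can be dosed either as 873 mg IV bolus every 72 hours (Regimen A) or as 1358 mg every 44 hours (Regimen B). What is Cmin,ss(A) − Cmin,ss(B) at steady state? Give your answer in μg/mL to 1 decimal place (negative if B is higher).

-2.6 μg/mL

Regimen A: f = (1/2)^(72/22) ≈ 0.1035; Cmin,ss = (873/135)·f/(1−f) ≈ 0.747 μg/mL.
Regimen B: f = (1/2)^(44/22) ≈ 0.2500; Cmin,ss = (1358/135)·f/(1−f) ≈ 3.353 μg/mL.
Difference ≈ 0.747 − 3.353 ≈ -2.606 μg/mL.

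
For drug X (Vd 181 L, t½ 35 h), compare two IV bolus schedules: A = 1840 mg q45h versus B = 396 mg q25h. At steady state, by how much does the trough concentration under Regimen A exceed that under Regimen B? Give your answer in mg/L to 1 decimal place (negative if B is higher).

Regimen A: f = (1/2)^(45/35) ≈ 0.4102; Cmin,ss = (1840/181)·f/(1−f) ≈ 7.070 mg/L.
Regimen B: f = (1/2)^(25/35) ≈ 0.6095; Cmin,ss = (396/181)·f/(1−f) ≈ 3.415 mg/L.
Difference ≈ 7.070 − 3.415 ≈ 3.655 mg/L.

3.7 mg/L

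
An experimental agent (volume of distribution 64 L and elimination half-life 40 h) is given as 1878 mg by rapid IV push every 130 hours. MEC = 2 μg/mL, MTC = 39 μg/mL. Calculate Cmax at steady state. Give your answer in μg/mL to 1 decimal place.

τ/t½ = 130/40 ≈ 3.25, so fraction remaining f = (1/2)^(130/40) ≈ 0.1051.
At steady state, accumulation factor R = 1/(1 − e^(−kτ)) ≈ 1.1174.
Each bolus raises the concentration by D/Vd = 1878/64 ≈ 29.344 μg/mL.
Steady-state peak Cmax,ss = C₀·R ≈ 29.344 × 1.1174 ≈ 32.789 μg/mL.
Peak 32.8 μg/mL vs MTC 39 μg/mL: below toxic threshold.

32.8 μg/mL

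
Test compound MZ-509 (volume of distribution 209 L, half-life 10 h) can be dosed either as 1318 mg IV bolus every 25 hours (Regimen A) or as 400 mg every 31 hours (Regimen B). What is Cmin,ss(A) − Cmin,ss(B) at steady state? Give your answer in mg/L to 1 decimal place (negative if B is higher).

1.1 mg/L

Regimen A: f = (1/2)^(25/10) ≈ 0.1768; Cmin,ss = (1318/209)·f/(1−f) ≈ 1.354 mg/L.
Regimen B: f = (1/2)^(31/10) ≈ 0.1166; Cmin,ss = (400/209)·f/(1−f) ≈ 0.253 mg/L.
Difference ≈ 1.354 − 0.253 ≈ 1.101 mg/L.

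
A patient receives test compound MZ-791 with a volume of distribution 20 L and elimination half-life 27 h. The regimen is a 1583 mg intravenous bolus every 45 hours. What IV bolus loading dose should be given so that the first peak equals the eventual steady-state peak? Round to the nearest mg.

f = (1/2)^(45/27) ≈ 0.314980; accumulation ratio R = 1/(1−f) ≈ 1.45981.
Loading dose to hit Cmax,ss on first dose: D_load = D_maint·R ≈ 1583 × 1.45981 ≈ 2310.88 mg.

2311 mg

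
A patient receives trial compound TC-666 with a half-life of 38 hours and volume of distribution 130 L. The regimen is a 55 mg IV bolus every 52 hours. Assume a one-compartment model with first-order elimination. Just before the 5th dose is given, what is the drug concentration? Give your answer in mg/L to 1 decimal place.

f = (1/2)^(τ/t½) = (1/2)^(52/38) ≈ 0.3873.
C₀ = D/Vd = 55/130 ≈ 0.423 mg/L.
Before the 5th dose, 4 doses have been given. Superposition: Cmin = C₀·(f + f² + … + f^4).
≈ 0.423 × (0.3873 + 0.1500 + 0.0581 + 0.0225) ≈ 0.423 × 0.6179 ≈ 0.261 mg/L.

0.3 mg/L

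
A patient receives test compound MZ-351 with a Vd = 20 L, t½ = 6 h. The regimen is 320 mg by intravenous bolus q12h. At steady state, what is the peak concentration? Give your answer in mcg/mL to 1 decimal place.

21.3 mcg/mL

τ = 12 h = 2 half-lives, so f = (1/2)^2 = 0.25.
Accumulation ratio R = 1/(1 − f) = 1/0.75 = 4/3.
Single-dose peak C₀ = D/Vd = 320/20 = 16 mcg/mL.
Steady-state peak Cmax,ss = C₀·R = 16 × 4/3 ≈ 21.333 mcg/mL.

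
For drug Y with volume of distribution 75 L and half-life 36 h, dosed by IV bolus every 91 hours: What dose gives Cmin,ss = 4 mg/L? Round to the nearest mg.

1430 mg

τ/t½ = 91/36 ≈ 2.5278, so f = (1/2)^(91/36) ≈ 0.173406.
Cmin,ss = (D/Vd)·f/(1−f), so D = Cmin,ss·Vd·(1−f)/f.
D = 4 × 75 × (1−f)/f ≈ 4 × 75 × 4.76681 ≈ 1430.04 mg.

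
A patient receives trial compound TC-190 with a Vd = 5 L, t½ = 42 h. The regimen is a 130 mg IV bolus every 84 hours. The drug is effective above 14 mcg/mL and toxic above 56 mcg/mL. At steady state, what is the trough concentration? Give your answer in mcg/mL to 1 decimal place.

8.7 mcg/mL

The dosing interval is 2 half-lives, so f = 2^(−2) = 0.25.
At steady state, R = 1/(1 − 0.25) = 4/3.
Single-dose peak C₀ = D/Vd = 130/5 = 26 mcg/mL.
Steady-state peak Cmax,ss = C₀·R = 26 × 4/3 ≈ 34.667 mcg/mL.
Steady-state trough Cmin,ss = Cmax,ss·f ≈ 34.667 × 0.25 ≈ 8.667 mcg/mL.
Trough 8.7 mcg/mL vs MEC 14 mcg/mL: subtherapeutic.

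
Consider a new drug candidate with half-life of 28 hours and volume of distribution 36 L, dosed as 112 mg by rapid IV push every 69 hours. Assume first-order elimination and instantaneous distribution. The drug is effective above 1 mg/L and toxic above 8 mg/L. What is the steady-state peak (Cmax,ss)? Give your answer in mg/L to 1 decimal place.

Over one 69-h interval, 69/28 ≈ 2.4643 half-lives elapse, leaving f ≈ 0.1812 of each dose.
Accumulation ratio R = 1/(1 − f) ≈ 1/0.8188 ≈ 1.2213.
Single-dose peak C₀ = D/Vd = 112/36 ≈ 3.111 mg/L.
Steady-state peak Cmax,ss = C₀·R ≈ 3.111 × 1.2213 ≈ 3.799 mg/L.
Peak 3.8 mg/L vs MTC 8 mg/L: below toxic threshold.

3.8 mg/L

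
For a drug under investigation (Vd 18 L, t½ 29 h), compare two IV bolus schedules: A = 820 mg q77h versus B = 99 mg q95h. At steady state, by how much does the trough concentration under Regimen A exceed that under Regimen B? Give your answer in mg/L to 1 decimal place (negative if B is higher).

8.0 mg/L

Regimen A: f = (1/2)^(77/29) ≈ 0.1587; Cmin,ss = (820/18)·f/(1−f) ≈ 8.593 mg/L.
Regimen B: f = (1/2)^(95/29) ≈ 0.1032; Cmin,ss = (99/18)·f/(1−f) ≈ 0.633 mg/L.
Difference ≈ 8.593 − 0.633 ≈ 7.960 mg/L.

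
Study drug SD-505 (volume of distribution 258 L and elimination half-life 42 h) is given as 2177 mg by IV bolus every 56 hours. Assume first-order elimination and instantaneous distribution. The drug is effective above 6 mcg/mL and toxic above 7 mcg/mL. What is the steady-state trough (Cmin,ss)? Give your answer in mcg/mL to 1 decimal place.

Over one 56-h interval, 56/42 ≈ 1.3333 half-lives elapse, leaving f ≈ 0.3969 of each dose.
Each bolus raises the concentration by D/Vd = 2177/258 ≈ 8.438 mcg/mL.
Steady-state trough Cmin,ss = C₀·f/(1−f) ≈ 8.438 × 0.3969/0.6031 ≈ 5.553 mcg/mL.
Trough 5.6 mcg/mL vs MEC 6 mcg/mL: subtherapeutic.

5.6 mcg/mL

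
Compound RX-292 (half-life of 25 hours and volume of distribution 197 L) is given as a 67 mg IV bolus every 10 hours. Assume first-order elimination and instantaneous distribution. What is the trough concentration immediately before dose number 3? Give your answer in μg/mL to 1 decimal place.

f = (1/2)^(τ/t½) = (1/2)^(10/25) ≈ 0.7579.
C₀ = D/Vd = 67/197 ≈ 0.340 μg/mL.
Before the 3rd dose, 2 doses have been given. Superposition: Cmin = C₀·(f + f²).
≈ 0.340 × (0.7579 + 0.5744) ≈ 0.340 × 1.3323 ≈ 0.453 μg/mL.

0.5 μg/mL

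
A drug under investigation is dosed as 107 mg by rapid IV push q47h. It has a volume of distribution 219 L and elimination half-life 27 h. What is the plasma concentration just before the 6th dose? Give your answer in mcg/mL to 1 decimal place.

0.2 mcg/mL

f = (1/2)^(τ/t½) = (1/2)^(47/27) ≈ 0.2992.
C₀ = D/Vd = 107/219 ≈ 0.489 mcg/mL.
Before the 6th dose, 5 doses have been given. Superposition: Cmin = C₀·(f + f² + … + f^5).
≈ 0.489 × (0.2992 + 0.0895 + 0.0268 + 0.0080 + 0.0024) ≈ 0.489 × 0.4259 ≈ 0.208 mcg/mL.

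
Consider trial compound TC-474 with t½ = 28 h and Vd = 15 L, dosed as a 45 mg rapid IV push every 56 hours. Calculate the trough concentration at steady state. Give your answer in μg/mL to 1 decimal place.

1.0 μg/mL

τ = 56 h = 2 half-lives, so f = (1/2)^2 = 0.25.
At steady state, R = 1/(1 − 0.25) = 4/3.
Single-dose peak C₀ = D/Vd = 45/15 = 3 μg/mL.
Steady-state peak Cmax,ss = C₀·R = 3 × 4/3 ≈ 4.000 μg/mL.
Steady-state trough Cmin,ss = Cmax,ss·f ≈ 4.000 × 0.25 ≈ 1.000 μg/mL.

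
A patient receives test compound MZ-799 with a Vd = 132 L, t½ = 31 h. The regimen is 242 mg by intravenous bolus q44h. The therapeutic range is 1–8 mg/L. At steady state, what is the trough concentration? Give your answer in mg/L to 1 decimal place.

τ/t½ = 44/31 ≈ 1.4194, so fraction remaining f = (1/2)^(44/31) ≈ 0.3739.
Each bolus raises the concentration by D/Vd = 242/132 ≈ 1.833 mg/L.
Steady-state trough Cmin,ss = C₀·f/(1−f) ≈ 1.833 × 0.3739/0.6261 ≈ 1.095 mg/L.
Trough 1.1 mg/L vs MEC 1 mg/L: adequate.

1.1 mg/L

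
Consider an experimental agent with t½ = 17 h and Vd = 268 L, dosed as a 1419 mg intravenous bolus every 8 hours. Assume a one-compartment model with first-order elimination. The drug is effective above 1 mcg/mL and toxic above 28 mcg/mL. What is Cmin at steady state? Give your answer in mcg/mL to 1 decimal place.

13.7 mcg/mL

Over one 8-h interval, 8/17 ≈ 0.47059 half-lives elapse, leaving f ≈ 0.7217 of each dose.
Single-dose peak C₀ = D/Vd = 1419/268 ≈ 5.295 mcg/mL.
Steady-state trough Cmin,ss = C₀·f/(1−f) ≈ 5.295 × 0.7217/0.2783 ≈ 13.731 mcg/mL.
Trough 13.7 mcg/mL vs MEC 1 mcg/mL: adequate.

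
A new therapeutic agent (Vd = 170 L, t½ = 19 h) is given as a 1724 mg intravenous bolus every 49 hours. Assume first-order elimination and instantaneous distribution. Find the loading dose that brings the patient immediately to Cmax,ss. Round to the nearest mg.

f = (1/2)^(49/19) ≈ 0.167363; accumulation ratio R = 1/(1−f) ≈ 1.20100.
Loading dose to hit Cmax,ss on first dose: D_load = D_maint·R ≈ 1724 × 1.20100 ≈ 2070.52 mg.

2071 mg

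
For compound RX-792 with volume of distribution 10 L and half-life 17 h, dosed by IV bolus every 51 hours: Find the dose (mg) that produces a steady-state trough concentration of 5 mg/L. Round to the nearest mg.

τ/t½ = 51/17 ≈ 3, so f = (1/2)^(51/17) ≈ 0.125000.
Cmin,ss = (D/Vd)·f/(1−f), so D = Cmin,ss·Vd·(1−f)/f.
D = 5 × 10 × (1−f)/f ≈ 5 × 10 × 7.00000 ≈ 350.00 mg.

350 mg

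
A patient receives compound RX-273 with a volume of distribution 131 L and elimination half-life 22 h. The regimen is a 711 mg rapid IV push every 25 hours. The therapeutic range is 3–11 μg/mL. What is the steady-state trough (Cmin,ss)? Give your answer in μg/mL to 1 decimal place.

k = ln2/t½ = ln2/22 ≈ 0.031507 h⁻¹; fraction remaining f = e^(−kτ) = e^(−0.031507×25) ≈ 0.4549.
Each bolus raises the concentration by D/Vd = 711/131 ≈ 5.427 μg/mL.
Steady-state trough Cmin,ss = C₀·f/(1−f) ≈ 5.427 × 0.4549/0.5451 ≈ 4.529 μg/mL.
Trough 4.5 μg/mL vs MEC 3 μg/mL: adequate.

4.5 μg/mL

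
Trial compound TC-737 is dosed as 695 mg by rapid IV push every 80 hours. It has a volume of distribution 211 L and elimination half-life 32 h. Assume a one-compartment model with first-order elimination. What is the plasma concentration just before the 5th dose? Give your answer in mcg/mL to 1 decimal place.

f = (1/2)^(τ/t½) = (1/2)^(80/32) ≈ 0.1768.
C₀ = D/Vd = 695/211 ≈ 3.294 mcg/mL.
Before the 5th dose, 4 doses have been given. Superposition: Cmin = C₀·(f + f² + … + f^4).
≈ 3.294 × (0.1768 + 0.0313 + 0.0055 + 0.0010) ≈ 3.294 × 0.2146 ≈ 0.707 mcg/mL.

0.7 mcg/mL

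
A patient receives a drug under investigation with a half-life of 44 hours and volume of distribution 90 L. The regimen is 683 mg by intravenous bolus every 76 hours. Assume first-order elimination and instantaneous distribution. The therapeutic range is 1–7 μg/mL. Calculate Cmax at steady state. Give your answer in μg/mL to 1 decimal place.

τ/t½ = 76/44 ≈ 1.7273, so fraction remaining f = (1/2)^(76/44) ≈ 0.3020.
Accumulation ratio R = 1/(1 − f) ≈ 1/0.6980 ≈ 1.4327.
Single-dose peak C₀ = D/Vd = 683/90 ≈ 7.589 μg/mL.
Steady-state peak Cmax,ss = C₀·R ≈ 7.589 × 1.4327 ≈ 10.873 μg/mL.
Peak 10.9 μg/mL vs MTC 7 μg/mL: exceeds toxic threshold.

10.9 μg/mL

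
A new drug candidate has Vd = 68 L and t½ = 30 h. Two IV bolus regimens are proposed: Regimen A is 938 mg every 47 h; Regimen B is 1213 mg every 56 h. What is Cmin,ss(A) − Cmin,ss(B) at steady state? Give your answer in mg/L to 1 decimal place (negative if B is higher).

0.3 mg/L

Regimen A: f = (1/2)^(47/30) ≈ 0.3376; Cmin,ss = (938/68)·f/(1−f) ≈ 7.030 mg/L.
Regimen B: f = (1/2)^(56/30) ≈ 0.2742; Cmin,ss = (1213/68)·f/(1−f) ≈ 6.739 mg/L.
Difference ≈ 7.030 − 6.739 ≈ 0.291 mg/L.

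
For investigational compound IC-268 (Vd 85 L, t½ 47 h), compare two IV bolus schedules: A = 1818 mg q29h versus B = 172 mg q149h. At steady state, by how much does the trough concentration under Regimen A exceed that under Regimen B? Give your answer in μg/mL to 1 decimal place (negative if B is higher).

39.8 μg/mL

Regimen A: f = (1/2)^(29/47) ≈ 0.6520; Cmin,ss = (1818/85)·f/(1−f) ≈ 40.072 μg/mL.
Regimen B: f = (1/2)^(149/47) ≈ 0.1111; Cmin,ss = (172/85)·f/(1−f) ≈ 0.253 μg/mL.
Difference ≈ 40.072 − 0.253 ≈ 39.819 μg/mL.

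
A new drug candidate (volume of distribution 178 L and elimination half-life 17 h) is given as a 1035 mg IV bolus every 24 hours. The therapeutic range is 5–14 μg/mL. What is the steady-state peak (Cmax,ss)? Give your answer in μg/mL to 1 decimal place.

9.3 μg/mL

Over one 24-h interval, 24/17 ≈ 1.4118 half-lives elapse, leaving f ≈ 0.3759 of each dose.
At steady state, accumulation factor R = 1/(1 − e^(−kτ)) ≈ 1.6023.
Each bolus raises the concentration by D/Vd = 1035/178 ≈ 5.815 μg/mL.
Cmax,ss = C₀/(1 − f) ≈ 5.815/0.6241 ≈ 9.317 μg/mL.
Peak 9.3 μg/mL vs MTC 14 μg/mL: below toxic threshold.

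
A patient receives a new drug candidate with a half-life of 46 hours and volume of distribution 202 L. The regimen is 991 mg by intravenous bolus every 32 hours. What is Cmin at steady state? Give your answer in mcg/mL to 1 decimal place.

7.9 mcg/mL

Over one 32-h interval, 32/46 ≈ 0.69565 half-lives elapse, leaving f ≈ 0.6174 of each dose.
Each bolus raises the concentration by D/Vd = 991/202 ≈ 4.906 mcg/mL.
Steady-state trough Cmin,ss = C₀·f/(1−f) ≈ 4.906 × 0.6174/0.3826 ≈ 7.917 mcg/mL.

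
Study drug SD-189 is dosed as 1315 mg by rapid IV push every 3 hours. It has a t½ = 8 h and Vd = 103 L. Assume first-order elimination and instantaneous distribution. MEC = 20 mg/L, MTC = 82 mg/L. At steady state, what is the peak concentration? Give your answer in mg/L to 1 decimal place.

55.8 mg/L

k = ln2/t½ = ln2/8 ≈ 0.086643 h⁻¹; fraction remaining f = e^(−kτ) = e^(−0.086643×3) ≈ 0.7711.
Accumulation ratio R = 1/(1 − f) ≈ 1/0.2289 ≈ 4.3687.
Each bolus raises the concentration by D/Vd = 1315/103 ≈ 12.767 mg/L.
Steady-state peak Cmax,ss = C₀·R ≈ 12.767 × 4.3687 ≈ 55.775 mg/L.
Peak 55.8 mg/L vs MTC 82 mg/L: below toxic threshold.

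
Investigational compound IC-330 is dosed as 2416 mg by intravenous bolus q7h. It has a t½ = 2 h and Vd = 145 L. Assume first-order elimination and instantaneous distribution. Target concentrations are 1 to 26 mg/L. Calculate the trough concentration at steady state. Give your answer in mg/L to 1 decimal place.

Over one 7-h interval, 7/2 ≈ 3.5 half-lives elapse, leaving f ≈ 0.0884 of each dose.
At steady state, accumulation factor R = 1/(1 − e^(−kτ)) ≈ 1.0970.
Single-dose peak C₀ = D/Vd = 2416/145 ≈ 16.662 mg/L.
Steady-state peak Cmax,ss = C₀·R ≈ 16.662 × 1.0970 ≈ 18.278 mg/L.
Steady-state trough Cmin,ss = Cmax,ss·f ≈ 18.278 × 0.0884 ≈ 1.616 mg/L.
Trough 1.6 mg/L vs MEC 1 mg/L: adequate.

1.6 mg/L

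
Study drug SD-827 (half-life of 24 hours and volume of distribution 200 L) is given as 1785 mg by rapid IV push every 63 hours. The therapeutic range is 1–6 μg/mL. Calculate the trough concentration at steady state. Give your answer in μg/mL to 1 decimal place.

1.7 μg/mL

k = ln2/t½ = ln2/24 ≈ 0.028881 h⁻¹; fraction remaining f = e^(−kτ) = e^(−0.028881×63) ≈ 0.1621.
Accumulation ratio R = 1/(1 − f) ≈ 1/0.8379 ≈ 1.1935.
Each bolus raises the concentration by D/Vd = 1785/200 ≈ 8.925 μg/mL.
Steady-state peak Cmax,ss = C₀·R ≈ 8.925 × 1.1935 ≈ 10.652 μg/mL.
Steady-state trough Cmin,ss = Cmax,ss·f ≈ 10.652 × 0.1621 ≈ 1.727 μg/mL.
Trough 1.7 μg/mL vs MEC 1 μg/mL: adequate.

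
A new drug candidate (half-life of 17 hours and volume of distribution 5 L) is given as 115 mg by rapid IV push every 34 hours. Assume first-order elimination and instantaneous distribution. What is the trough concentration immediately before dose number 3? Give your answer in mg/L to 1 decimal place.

7.2 mg/L

f = (1/2)^(τ/t½) = (1/2)^(34/17) ≈ 0.2500.
C₀ = D/Vd = 115/5 ≈ 23.000 mg/L.
Before the 3rd dose, 2 doses have been given. Superposition: Cmin = C₀·(f + f²).
≈ 23.000 × (0.2500 + 0.0625) ≈ 23.000 × 0.3125 ≈ 7.188 mg/L.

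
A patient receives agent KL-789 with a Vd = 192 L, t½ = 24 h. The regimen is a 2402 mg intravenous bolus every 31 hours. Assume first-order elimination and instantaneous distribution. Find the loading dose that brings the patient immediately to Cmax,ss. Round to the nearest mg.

f = (1/2)^(31/24) ≈ 0.408479; accumulation ratio R = 1/(1−f) ≈ 1.69056.
Loading dose to hit Cmax,ss on first dose: D_load = D_maint·R ≈ 2402 × 1.69056 ≈ 4060.73 mg.

4061 mg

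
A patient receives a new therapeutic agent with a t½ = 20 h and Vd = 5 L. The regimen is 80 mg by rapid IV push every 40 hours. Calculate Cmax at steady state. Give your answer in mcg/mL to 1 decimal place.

21.3 mcg/mL

The dosing interval is 2 half-lives, so f = 2^(−2) = 0.25.
Accumulation ratio R = 1/(1 − f) = 1/0.75 = 4/3.
Single-dose peak C₀ = D/Vd = 80/5 = 16 mcg/mL.
Steady-state peak Cmax,ss = C₀·R = 16 × 4/3 ≈ 21.333 mcg/mL.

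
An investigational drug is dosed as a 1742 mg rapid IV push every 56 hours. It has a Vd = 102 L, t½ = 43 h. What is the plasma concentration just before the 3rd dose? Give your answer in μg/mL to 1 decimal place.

9.7 μg/mL

f = (1/2)^(τ/t½) = (1/2)^(56/43) ≈ 0.4055.
C₀ = D/Vd = 1742/102 ≈ 17.078 μg/mL.
Before the 3rd dose, 2 doses have been given. Superposition: Cmin = C₀·(f + f²).
≈ 17.078 × (0.4055 + 0.1644) ≈ 17.078 × 0.5699 ≈ 9.733 μg/mL.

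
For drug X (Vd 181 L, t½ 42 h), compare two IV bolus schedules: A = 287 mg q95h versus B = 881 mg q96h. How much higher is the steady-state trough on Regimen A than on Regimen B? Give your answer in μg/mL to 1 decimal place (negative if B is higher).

-0.8 μg/mL

Regimen A: f = (1/2)^(95/42) ≈ 0.2085; Cmin,ss = (287/181)·f/(1−f) ≈ 0.418 μg/mL.
Regimen B: f = (1/2)^(96/42) ≈ 0.2051; Cmin,ss = (881/181)·f/(1−f) ≈ 1.256 μg/mL.
Difference ≈ 0.418 − 1.256 ≈ -0.838 μg/mL.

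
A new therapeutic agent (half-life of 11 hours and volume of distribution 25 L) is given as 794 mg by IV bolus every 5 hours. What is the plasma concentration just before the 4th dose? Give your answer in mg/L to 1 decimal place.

f = (1/2)^(τ/t½) = (1/2)^(5/11) ≈ 0.7297.
C₀ = D/Vd = 794/25 ≈ 31.760 mg/L.
Before the 4th dose, 3 doses have been given. Superposition: Cmin = C₀·(f + f² + … + f^3).
≈ 31.760 × (0.7297 + 0.5325 + 0.3885) ≈ 31.760 × 1.6507 ≈ 52.426 mg/L.

52.4 mg/L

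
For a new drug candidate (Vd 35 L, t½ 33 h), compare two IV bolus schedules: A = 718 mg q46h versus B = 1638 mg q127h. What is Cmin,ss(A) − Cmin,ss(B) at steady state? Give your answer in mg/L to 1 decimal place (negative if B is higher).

Regimen A: f = (1/2)^(46/33) ≈ 0.3805; Cmin,ss = (718/35)·f/(1−f) ≈ 12.600 mg/L.
Regimen B: f = (1/2)^(127/33) ≈ 0.0694; Cmin,ss = (1638/35)·f/(1−f) ≈ 3.490 mg/L.
Difference ≈ 12.600 − 3.490 ≈ 9.110 mg/L.

9.1 mg/L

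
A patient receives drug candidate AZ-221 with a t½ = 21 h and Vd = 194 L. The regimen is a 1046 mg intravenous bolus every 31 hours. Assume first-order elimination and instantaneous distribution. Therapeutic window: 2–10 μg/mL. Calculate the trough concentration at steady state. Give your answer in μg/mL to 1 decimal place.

3.0 μg/mL

Over one 31-h interval, 31/21 ≈ 1.4762 half-lives elapse, leaving f ≈ 0.3594 of each dose.
At steady state, accumulation factor R = 1/(1 − e^(−kτ)) ≈ 1.5610.
Each bolus raises the concentration by D/Vd = 1046/194 ≈ 5.392 μg/mL.
Steady-state peak Cmax,ss = C₀·R ≈ 5.392 × 1.5610 ≈ 8.417 μg/mL.
Steady-state trough Cmin,ss = Cmax,ss·f ≈ 8.417 × 0.3594 ≈ 3.025 μg/mL.
Trough 3.0 μg/mL vs MEC 2 μg/mL: adequate.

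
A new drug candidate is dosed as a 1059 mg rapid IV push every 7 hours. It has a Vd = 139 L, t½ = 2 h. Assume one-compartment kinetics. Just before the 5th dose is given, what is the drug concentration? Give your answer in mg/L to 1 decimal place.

0.7 mg/L

f = (1/2)^(τ/t½) = (1/2)^(7/2) ≈ 0.0884.
C₀ = D/Vd = 1059/139 ≈ 7.619 mg/L.
Before the 5th dose, 4 doses have been given. Superposition: Cmin = C₀·(f + f² + … + f^4).
≈ 7.619 × (0.0884 + 0.0078 + 0.0007 + 0.0001) ≈ 7.619 × 0.0970 ≈ 0.739 mg/L.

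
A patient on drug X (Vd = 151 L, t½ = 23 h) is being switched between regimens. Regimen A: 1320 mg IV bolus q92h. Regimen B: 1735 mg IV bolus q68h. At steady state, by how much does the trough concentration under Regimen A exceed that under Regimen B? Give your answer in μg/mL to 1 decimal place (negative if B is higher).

-1.1 μg/mL

Regimen A: f = (1/2)^(92/23) ≈ 0.0625; Cmin,ss = (1320/151)·f/(1−f) ≈ 0.583 μg/mL.
Regimen B: f = (1/2)^(68/23) ≈ 0.1288; Cmin,ss = (1735/151)·f/(1−f) ≈ 1.699 μg/mL.
Difference ≈ 0.583 − 1.699 ≈ -1.116 μg/mL.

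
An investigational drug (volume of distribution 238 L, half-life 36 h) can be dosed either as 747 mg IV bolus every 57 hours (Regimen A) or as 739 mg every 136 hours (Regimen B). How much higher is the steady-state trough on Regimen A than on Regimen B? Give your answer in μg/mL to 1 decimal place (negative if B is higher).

1.3 μg/mL

Regimen A: f = (1/2)^(57/36) ≈ 0.3337; Cmin,ss = (747/238)·f/(1−f) ≈ 1.572 μg/mL.
Regimen B: f = (1/2)^(136/36) ≈ 0.0729; Cmin,ss = (739/238)·f/(1−f) ≈ 0.244 μg/mL.
Difference ≈ 1.572 − 0.244 ≈ 1.328 μg/mL.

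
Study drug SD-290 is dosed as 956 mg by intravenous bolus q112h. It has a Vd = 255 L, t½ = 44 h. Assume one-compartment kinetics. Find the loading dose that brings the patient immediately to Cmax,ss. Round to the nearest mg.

1154 mg

f = (1/2)^(112/44) ≈ 0.171294; accumulation ratio R = 1/(1−f) ≈ 1.20670.
Loading dose to hit Cmax,ss on first dose: D_load = D_maint·R ≈ 956 × 1.20670 ≈ 1153.61 mg.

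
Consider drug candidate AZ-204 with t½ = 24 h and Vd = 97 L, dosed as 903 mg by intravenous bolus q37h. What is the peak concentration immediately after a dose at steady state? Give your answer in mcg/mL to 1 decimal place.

14.2 mcg/mL

Over one 37-h interval, 37/24 ≈ 1.5417 half-lives elapse, leaving f ≈ 0.3435 of each dose.
Accumulation ratio R = 1/(1 − f) ≈ 1/0.6565 ≈ 1.5232.
Each bolus raises the concentration by D/Vd = 903/97 ≈ 9.309 mcg/mL.
Steady-state peak Cmax,ss = C₀·R ≈ 9.309 × 1.5232 ≈ 14.179 mcg/mL.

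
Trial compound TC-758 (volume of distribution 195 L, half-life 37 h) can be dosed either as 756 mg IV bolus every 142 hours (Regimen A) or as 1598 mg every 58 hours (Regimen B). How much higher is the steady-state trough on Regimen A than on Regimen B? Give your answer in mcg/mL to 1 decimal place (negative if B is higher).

Regimen A: f = (1/2)^(142/37) ≈ 0.0699; Cmin,ss = (756/195)·f/(1−f) ≈ 0.291 mcg/mL.
Regimen B: f = (1/2)^(58/37) ≈ 0.3374; Cmin,ss = (1598/195)·f/(1−f) ≈ 4.173 mcg/mL.
Difference ≈ 0.291 − 4.173 ≈ -3.882 mcg/mL.

-3.9 mcg/mL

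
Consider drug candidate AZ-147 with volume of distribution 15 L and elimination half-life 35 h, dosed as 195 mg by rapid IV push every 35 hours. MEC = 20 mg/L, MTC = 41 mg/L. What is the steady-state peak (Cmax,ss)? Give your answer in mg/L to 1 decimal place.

The dosing interval is 1 half-life, so f = 2^(−1) = 0.5.
Accumulation ratio R = 1/(1 − f) = 1/0.5 = 2/1.
Single-dose peak C₀ = D/Vd = 195/15 = 13 mg/L.
Steady-state peak Cmax,ss = C₀·R = 13 × 2/1 ≈ 26.000 mg/L.
Peak 26.0 mg/L vs MTC 41 mg/L: below toxic threshold.

26.0 mg/L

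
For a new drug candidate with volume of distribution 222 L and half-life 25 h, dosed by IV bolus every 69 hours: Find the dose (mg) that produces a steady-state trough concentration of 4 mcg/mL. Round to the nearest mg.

5127 mg

τ/t½ = 69/25 ≈ 2.76, so f = (1/2)^(69/25) ≈ 0.147624.
Cmin,ss = (D/Vd)·f/(1−f), so D = Cmin,ss·Vd·(1−f)/f.
D = 4 × 222 × (1−f)/f ≈ 4 × 222 × 5.77397 ≈ 5127.29 mg.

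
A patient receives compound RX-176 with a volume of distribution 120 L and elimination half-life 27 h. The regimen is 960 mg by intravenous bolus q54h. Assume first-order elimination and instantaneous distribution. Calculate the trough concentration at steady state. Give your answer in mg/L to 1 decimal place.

2.7 mg/L

τ = 54 h = 2 half-lives, so f = (1/2)^2 = 0.25.
Accumulation ratio R = 1/(1 − f) = 1/0.75 = 4/3.
Single-dose peak C₀ = D/Vd = 960/120 = 8 mg/L.
Steady-state peak Cmax,ss = C₀·R = 8 × 4/3 ≈ 10.667 mg/L.
Steady-state trough Cmin,ss = Cmax,ss·f ≈ 10.667 × 0.25 ≈ 2.667 mg/L.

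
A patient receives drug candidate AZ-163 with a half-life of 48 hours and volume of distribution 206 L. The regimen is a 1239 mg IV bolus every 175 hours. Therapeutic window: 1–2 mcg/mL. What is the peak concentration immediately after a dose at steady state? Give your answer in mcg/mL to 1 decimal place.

k = ln2/t½ = ln2/48 ≈ 0.014441 h⁻¹; fraction remaining f = e^(−kτ) = e^(−0.014441×175) ≈ 0.0799.
Accumulation ratio R = 1/(1 − f) ≈ 1/0.9201 ≈ 1.0868.
Each bolus raises the concentration by D/Vd = 1239/206 ≈ 6.015 mcg/mL.
Steady-state peak Cmax,ss = C₀·R ≈ 6.015 × 1.0868 ≈ 6.537 mcg/mL.
Peak 6.5 mcg/mL vs MTC 2 mcg/mL: exceeds toxic threshold.

6.5 mcg/mL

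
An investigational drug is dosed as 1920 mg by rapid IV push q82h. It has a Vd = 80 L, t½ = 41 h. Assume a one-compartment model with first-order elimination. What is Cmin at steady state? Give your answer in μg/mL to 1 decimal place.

8.0 μg/mL

The dosing interval is 2 half-lives, so f = 2^(−2) = 0.25.
At steady state, R = 1/(1 − 0.25) = 4/3.
Single-dose peak C₀ = D/Vd = 1920/80 = 24 μg/mL.
Steady-state peak Cmax,ss = C₀·R = 24 × 4/3 ≈ 32.000 μg/mL.
Steady-state trough Cmin,ss = Cmax,ss·f ≈ 32.000 × 0.25 ≈ 8.000 μg/mL.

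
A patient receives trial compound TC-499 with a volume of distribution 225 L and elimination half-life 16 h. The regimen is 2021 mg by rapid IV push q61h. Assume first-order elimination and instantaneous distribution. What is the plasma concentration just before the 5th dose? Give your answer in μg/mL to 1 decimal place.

0.7 μg/mL

f = (1/2)^(τ/t½) = (1/2)^(61/16) ≈ 0.0712.
C₀ = D/Vd = 2021/225 ≈ 8.982 μg/mL.
Before the 5th dose, 4 doses have been given. Superposition: Cmin = C₀·(f + f² + … + f^4).
≈ 8.982 × (0.0712 + 0.0051 + 0.0004 + 0.0000) ≈ 8.982 × 0.0767 ≈ 0.689 μg/mL.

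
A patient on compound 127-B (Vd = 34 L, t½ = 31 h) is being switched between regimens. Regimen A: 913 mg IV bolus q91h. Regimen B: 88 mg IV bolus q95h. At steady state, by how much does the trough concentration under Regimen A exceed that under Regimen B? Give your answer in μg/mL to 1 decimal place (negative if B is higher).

Regimen A: f = (1/2)^(91/31) ≈ 0.1307; Cmin,ss = (913/34)·f/(1−f) ≈ 4.037 μg/mL.
Regimen B: f = (1/2)^(95/31) ≈ 0.1195; Cmin,ss = (88/34)·f/(1−f) ≈ 0.351 μg/mL.
Difference ≈ 4.037 − 0.351 ≈ 3.686 μg/mL.

3.7 μg/mL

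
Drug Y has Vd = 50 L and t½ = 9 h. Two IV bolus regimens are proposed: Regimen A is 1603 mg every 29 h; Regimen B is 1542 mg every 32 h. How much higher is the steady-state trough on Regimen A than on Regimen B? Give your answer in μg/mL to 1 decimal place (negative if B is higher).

Regimen A: f = (1/2)^(29/9) ≈ 0.1072; Cmin,ss = (1603/50)·f/(1−f) ≈ 3.849 μg/mL.
Regimen B: f = (1/2)^(32/9) ≈ 0.0850; Cmin,ss = (1542/50)·f/(1−f) ≈ 2.865 μg/mL.
Difference ≈ 3.849 − 2.865 ≈ 0.984 μg/mL.

1.0 μg/mL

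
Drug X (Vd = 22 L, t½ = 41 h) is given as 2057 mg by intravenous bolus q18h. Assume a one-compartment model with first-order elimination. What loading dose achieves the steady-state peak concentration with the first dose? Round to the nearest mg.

7840 mg

f = (1/2)^(18/41) ≈ 0.737633; accumulation ratio R = 1/(1−f) ≈ 3.81145.
Loading dose to hit Cmax,ss on first dose: D_load = D_maint·R ≈ 2057 × 3.81145 ≈ 7840.15 mg.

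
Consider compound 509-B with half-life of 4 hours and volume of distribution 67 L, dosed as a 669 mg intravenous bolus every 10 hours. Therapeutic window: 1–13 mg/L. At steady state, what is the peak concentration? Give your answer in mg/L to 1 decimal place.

12.1 mg/L

k = ln2/t½ = ln2/4 ≈ 0.173287 h⁻¹; fraction remaining f = e^(−kτ) = e^(−0.173287×10) ≈ 0.1768.
At steady state, accumulation factor R = 1/(1 − e^(−kτ)) ≈ 1.2148.
Each bolus raises the concentration by D/Vd = 669/67 ≈ 9.985 mg/L.
Steady-state peak Cmax,ss = C₀·R ≈ 9.985 × 1.2148 ≈ 12.130 mg/L.
Peak 12.1 mg/L vs MTC 13 mg/L: below toxic threshold.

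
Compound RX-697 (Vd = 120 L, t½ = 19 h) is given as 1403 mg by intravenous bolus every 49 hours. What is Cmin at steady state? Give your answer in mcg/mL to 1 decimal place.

Over one 49-h interval, 49/19 ≈ 2.5789 half-lives elapse, leaving f ≈ 0.1674 of each dose.
Accumulation ratio R = 1/(1 − f) ≈ 1/0.8326 ≈ 1.2011.
Single-dose peak C₀ = D/Vd = 1403/120 ≈ 11.692 mcg/mL.
Cmax,ss = C₀/(1 − f) ≈ 11.692/0.8326 ≈ 14.043 mcg/mL.
Steady-state trough Cmin,ss = Cmax,ss·f ≈ 14.043 × 0.1674 ≈ 2.351 mcg/mL.

2.4 mcg/mL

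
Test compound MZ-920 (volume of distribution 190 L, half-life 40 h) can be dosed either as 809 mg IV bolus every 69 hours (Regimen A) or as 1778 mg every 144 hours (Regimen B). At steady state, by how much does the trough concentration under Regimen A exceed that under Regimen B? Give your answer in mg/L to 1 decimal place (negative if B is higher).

1.0 mg/L

Regimen A: f = (1/2)^(69/40) ≈ 0.3025; Cmin,ss = (809/190)·f/(1−f) ≈ 1.847 mg/L.
Regimen B: f = (1/2)^(144/40) ≈ 0.0825; Cmin,ss = (1778/190)·f/(1−f) ≈ 0.841 mg/L.
Difference ≈ 1.847 − 0.841 ≈ 1.006 mg/L.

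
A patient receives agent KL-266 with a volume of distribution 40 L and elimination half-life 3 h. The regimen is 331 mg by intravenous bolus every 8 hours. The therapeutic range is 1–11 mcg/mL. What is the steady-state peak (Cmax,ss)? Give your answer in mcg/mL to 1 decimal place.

9.8 mcg/mL

τ/t½ = 8/3 ≈ 2.6667, so fraction remaining f = (1/2)^(8/3) ≈ 0.1575.
At steady state, accumulation factor R = 1/(1 − e^(−kτ)) ≈ 1.1869.
Single-dose peak C₀ = D/Vd = 331/40 ≈ 8.275 mcg/mL.
Steady-state peak Cmax,ss = C₀·R ≈ 8.275 × 1.1869 ≈ 9.822 mcg/mL.
Peak 9.8 mcg/mL vs MTC 11 mcg/mL: below toxic threshold.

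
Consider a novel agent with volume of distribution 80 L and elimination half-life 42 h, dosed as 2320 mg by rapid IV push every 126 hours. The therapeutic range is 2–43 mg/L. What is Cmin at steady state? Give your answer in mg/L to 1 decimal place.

4.1 mg/L

τ = 126 h = 3 half-lives, so f = (1/2)^3 = 0.125.
Accumulation ratio R = 1/(1 − f) = 1/0.875 = 8/7.
Single-dose peak C₀ = D/Vd = 2320/80 = 29 mg/L.
Steady-state peak Cmax,ss = C₀·R = 29 × 8/7 ≈ 33.143 mg/L.
Steady-state trough Cmin,ss = Cmax,ss·f ≈ 33.143 × 0.125 ≈ 4.143 mg/L.
Trough 4.1 mg/L vs MEC 2 mg/L: adequate.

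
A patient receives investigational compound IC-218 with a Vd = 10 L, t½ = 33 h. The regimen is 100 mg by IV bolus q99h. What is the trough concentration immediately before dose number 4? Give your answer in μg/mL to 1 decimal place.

1.4 μg/mL

f = (1/2)^(τ/t½) = (1/2)^(99/33) ≈ 0.1250.
C₀ = D/Vd = 100/10 ≈ 10.000 μg/mL.
Before the 4th dose, 3 doses have been given. Superposition: Cmin = C₀·(f + f² + … + f^3).
≈ 10.000 × (0.1250 + 0.0156 + 0.0020) ≈ 10.000 × 0.1426 ≈ 1.426 μg/mL.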